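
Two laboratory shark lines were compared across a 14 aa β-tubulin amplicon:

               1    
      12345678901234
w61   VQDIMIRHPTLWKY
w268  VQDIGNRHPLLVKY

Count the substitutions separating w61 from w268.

4

Differing sites — 5:M/G; 6:I/N; 10:T/L; 12:W/V.
That gives 4 mismatches out of 14 aligned sites, so the Hamming distance is 4.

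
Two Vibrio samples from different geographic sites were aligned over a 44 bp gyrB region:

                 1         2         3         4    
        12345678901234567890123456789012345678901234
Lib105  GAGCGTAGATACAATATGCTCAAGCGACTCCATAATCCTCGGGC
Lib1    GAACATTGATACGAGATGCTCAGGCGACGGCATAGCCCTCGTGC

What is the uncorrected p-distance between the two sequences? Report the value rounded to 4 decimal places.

The sequences differ at positions 3 (G/A), 5 (G/A), 7 (A/T), 13 (A/G), 15 (T/G), 23 (A/G), 29 (T/G), 30 (C/G), 35 (A/G), 36 (T/C), 42 (G/T).
There are 11 differences over 44 sites, so p = 11/44 = 0.2500.

0.2500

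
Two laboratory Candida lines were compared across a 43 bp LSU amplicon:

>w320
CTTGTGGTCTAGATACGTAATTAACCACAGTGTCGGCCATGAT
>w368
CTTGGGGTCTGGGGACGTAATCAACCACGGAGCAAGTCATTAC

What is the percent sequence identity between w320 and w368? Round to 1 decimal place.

The sequences differ at positions 5 (T/G), 11 (A/G), 13 (A/G), 14 (T/G), 22 (T/C), 29 (A/G), 31 (T/A), 33 (T/C), 34 (C/A), 35 (G/A), 37 (C/T), 41 (G/T), 43 (T/C).
30 of the 43 sites match, so the percent identity is 30/43 × 100 = 69.8%.

69.8%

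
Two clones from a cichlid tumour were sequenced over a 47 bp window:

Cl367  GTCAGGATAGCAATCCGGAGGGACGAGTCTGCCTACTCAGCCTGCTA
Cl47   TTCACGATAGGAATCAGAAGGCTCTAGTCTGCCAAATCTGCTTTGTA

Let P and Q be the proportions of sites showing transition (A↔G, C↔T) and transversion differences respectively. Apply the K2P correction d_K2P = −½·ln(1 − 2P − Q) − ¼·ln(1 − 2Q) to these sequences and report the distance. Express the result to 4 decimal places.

The sequences differ at positions 1 (G/T, transversion), 5 (G/C, transversion), 11 (C/G, transversion), 16 (C/A, transversion), 18 (G/A, transition), 22 (G/C, transversion), 23 (A/T, transversion), 25 (G/T, transversion), 34 (T/A, transversion), 36 (C/A, transversion), 39 (A/T, transversion), 42 (C/T, transition), 44 (G/T, transversion), 45 (C/G, transversion).
Of the 14 differences, 2 transitions and 12 transversions over 47 sites: P = 2/47 = 0.042553, Q = 12/47 = 0.255319.
d = −0.5·ln(0.659575) − 0.25·ln(0.489362) = −0.5·(-0.416160) − 0.25·(-0.714653) = 0.3867.

0.3867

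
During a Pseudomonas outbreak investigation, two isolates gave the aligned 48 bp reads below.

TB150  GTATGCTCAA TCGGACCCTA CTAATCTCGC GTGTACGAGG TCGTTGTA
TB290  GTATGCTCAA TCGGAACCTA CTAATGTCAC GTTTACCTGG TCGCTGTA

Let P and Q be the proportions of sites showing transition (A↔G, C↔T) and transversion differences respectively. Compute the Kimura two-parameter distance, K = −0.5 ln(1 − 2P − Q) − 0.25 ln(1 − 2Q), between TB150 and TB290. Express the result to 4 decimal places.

Mismatches occur at site 16 (C→A, transversion), site 26 (C→G, transversion), site 29 (G→A, transition), site 33 (G→T, transversion), site 37 (G→C, transversion), site 38 (A→T, transversion), site 44 (T→C, transition).
Of the 7 differences, 2 transitions and 5 transversions over 48 sites: P = 2/48 = 0.041667, Q = 5/48 = 0.104167.
d = −0.5·ln(0.812499) − 0.25·ln(0.791666) = −0.5·(-0.207641) − 0.25·(-0.233616) = 0.1622.

0.1622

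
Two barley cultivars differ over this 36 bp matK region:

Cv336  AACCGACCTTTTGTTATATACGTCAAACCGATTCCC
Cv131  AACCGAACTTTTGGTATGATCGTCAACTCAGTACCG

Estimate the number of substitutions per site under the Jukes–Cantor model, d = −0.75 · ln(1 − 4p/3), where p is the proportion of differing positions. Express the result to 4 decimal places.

Mismatches occur at site 7 (C/A), site 14 (T/G), site 18 (A/G), site 19 (T/A), site 20 (A/T), site 27 (A/C), site 28 (C/T), site 30 (G/A), site 31 (A/G), site 33 (T/A), site 36 (C/G).
p = 11/36 = 0.305556.
d = −0.75 · ln(1 − (4/3)·0.305556) = −0.75 · ln(0.592592) = −0.75 · (-0.523249) = 0.3924.

0.3924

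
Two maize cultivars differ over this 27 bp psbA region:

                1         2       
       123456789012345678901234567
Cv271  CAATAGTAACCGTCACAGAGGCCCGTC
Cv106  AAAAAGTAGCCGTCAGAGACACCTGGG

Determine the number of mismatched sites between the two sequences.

Mismatches occur at site 1 (C→A), site 4 (T→A), site 9 (A→G), site 16 (C→G), site 20 (G→C), site 21 (G→A), site 24 (C→T), site 26 (T→G), site 27 (C→G).
That gives 9 mismatches out of 27 aligned sites, so the Hamming distance is 9.

9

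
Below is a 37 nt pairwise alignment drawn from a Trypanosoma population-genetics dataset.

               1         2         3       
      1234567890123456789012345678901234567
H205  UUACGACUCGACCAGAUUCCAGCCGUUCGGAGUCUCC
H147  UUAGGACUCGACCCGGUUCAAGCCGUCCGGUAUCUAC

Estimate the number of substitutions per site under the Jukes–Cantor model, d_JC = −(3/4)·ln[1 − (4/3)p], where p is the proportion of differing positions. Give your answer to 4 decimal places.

Differing sites — 4:C/G; 14:A/C; 16:A/G; 20:C/A; 27:U/C; 31:A/U; 32:G/A; 36:C/A.
p = 8/37 = 0.216216.
d = −0.75 · ln(1 − (4/3)·0.216216) = −0.75 · ln(0.711712) = −0.75 · (-0.340082) = 0.2551.

0.2551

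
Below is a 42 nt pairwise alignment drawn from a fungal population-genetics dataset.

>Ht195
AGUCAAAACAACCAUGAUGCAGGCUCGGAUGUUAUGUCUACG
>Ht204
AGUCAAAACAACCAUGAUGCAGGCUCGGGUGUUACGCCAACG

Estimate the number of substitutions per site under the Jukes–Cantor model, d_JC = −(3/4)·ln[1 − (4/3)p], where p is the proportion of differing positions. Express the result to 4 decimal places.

Differing sites — 29:A/G; 35:U/C; 37:U/C; 39:U/A.
p = 4/42 = 0.095238.
d = −0.75 · ln(1 − (4/3)·0.095238) = −0.75 · ln(0.873016) = −0.75 · (-0.135801) = 0.1019.

0.1019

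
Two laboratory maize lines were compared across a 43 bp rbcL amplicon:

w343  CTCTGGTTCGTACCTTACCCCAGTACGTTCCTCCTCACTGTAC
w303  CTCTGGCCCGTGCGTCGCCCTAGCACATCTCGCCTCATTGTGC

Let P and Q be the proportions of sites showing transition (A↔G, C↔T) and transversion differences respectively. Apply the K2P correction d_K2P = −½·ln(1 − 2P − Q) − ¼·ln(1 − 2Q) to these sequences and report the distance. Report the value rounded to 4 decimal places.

The sequences differ at positions 7 (T/C, transition), 8 (T/C, transition), 12 (A/G, transition), 14 (C/G, transversion), 16 (T/C, transition), 17 (A/G, transition), 21 (C/T, transition), 24 (T/C, transition), 27 (G/A, transition), 29 (T/C, transition), 30 (C/T, transition), 32 (T/G, transversion), 38 (C/T, transition), 42 (A/G, transition).
Of the 14 differences, 12 transitions and 2 transversions over 43 sites: P = 12/43 = 0.279070, Q = 2/43 = 0.046512.
d = −0.5·ln(0.395348) − 0.25·ln(0.906976) = −0.5·(-0.927989) − 0.25·(-0.097639) = 0.4884.

0.4884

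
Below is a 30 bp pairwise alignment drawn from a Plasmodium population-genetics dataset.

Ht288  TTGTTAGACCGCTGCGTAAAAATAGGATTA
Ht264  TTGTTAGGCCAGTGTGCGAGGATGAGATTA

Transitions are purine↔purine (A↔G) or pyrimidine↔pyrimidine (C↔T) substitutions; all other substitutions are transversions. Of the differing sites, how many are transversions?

1

Mismatches occur at site 8 (A/G, transition), site 11 (G/A, transition), site 12 (C/G, transversion), site 15 (C/T, transition), site 17 (T/C, transition), site 18 (A/G, transition), site 20 (A/G, transition), site 21 (A/G, transition), site 24 (A/G, transition), site 25 (G/A, transition).
Of the 10 differences, 9 transitions and 1 transversion, so the answer is 1.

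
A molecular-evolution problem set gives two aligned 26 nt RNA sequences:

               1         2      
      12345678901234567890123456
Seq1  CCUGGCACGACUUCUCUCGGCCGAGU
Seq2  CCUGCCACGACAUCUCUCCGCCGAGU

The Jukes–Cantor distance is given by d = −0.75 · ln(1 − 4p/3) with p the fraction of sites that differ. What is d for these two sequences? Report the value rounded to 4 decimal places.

The sequences differ at positions 5 (G/C), 12 (U/A), 19 (G/C).
p = 3/26 = 0.115385.
d = −0.75 · ln(1 − (4/3)·0.115385) = −0.75 · ln(0.846153) = −0.75 · (-0.167055) = 0.1253.

0.1253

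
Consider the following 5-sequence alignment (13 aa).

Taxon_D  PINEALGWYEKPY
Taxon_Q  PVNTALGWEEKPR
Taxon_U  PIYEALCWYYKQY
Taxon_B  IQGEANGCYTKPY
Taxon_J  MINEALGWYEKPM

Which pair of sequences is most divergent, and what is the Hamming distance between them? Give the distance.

Pairwise Hamming distances:
  Taxon_D vs Taxon_Q: 4
  Taxon_D vs Taxon_U: 4
  Taxon_D vs Taxon_B: 6
  Taxon_D vs Taxon_J: 2
  Taxon_Q vs Taxon_U: 8
  Taxon_Q vs Taxon_B: 9
  Taxon_Q vs Taxon_J: 5
  Taxon_U vs Taxon_B: 8
  Taxon_U vs Taxon_J: 6
  Taxon_B vs Taxon_J: 7
The largest is 9, between Taxon_Q and Taxon_B.

9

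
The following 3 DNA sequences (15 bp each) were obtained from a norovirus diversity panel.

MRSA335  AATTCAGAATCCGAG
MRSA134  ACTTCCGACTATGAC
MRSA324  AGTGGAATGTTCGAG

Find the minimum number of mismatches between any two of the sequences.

6

Pairwise Hamming distances:
  MRSA335 vs MRSA134: 6
  MRSA335 vs MRSA324: 7
  MRSA134 vs MRSA324: 10
The smallest is 6, between MRSA335 and MRSA134.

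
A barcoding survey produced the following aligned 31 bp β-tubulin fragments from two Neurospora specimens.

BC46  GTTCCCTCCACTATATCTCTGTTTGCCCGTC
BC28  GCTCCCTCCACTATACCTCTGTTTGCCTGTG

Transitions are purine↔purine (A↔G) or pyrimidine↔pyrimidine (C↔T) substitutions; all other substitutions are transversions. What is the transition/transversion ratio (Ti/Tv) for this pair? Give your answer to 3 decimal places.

Differing sites — 2:T/C (Ti); 16:T/C (Ti); 28:C/T (Ti); 31:C/G (Tv).
Of the 4 differences, 3 transitions and 1 transversion, so Ti/Tv = 3/1 = 3.000.

3.000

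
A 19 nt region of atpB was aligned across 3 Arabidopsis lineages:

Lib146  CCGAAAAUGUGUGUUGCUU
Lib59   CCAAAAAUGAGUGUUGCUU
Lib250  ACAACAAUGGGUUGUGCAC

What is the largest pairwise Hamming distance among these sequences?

Pairwise Hamming distances:
  Lib146 vs Lib59: 2
  Lib146 vs Lib250: 8
  Lib59 vs Lib250: 7
The largest is 8, between Lib146 and Lib250.

8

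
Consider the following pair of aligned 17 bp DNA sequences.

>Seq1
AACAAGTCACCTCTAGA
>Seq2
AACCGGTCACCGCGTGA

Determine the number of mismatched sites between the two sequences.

Mismatches occur at site 4 (A↔C), site 5 (A↔G), site 12 (T↔G), site 14 (T↔G), site 15 (A↔T).
That gives 5 mismatches out of 17 aligned sites, so the Hamming distance is 5.

5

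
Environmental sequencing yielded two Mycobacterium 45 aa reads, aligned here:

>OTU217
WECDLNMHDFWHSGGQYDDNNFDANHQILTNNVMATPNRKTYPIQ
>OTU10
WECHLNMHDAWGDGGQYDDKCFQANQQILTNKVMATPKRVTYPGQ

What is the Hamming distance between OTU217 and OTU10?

Differing sites — 4:D/H; 10:F/A; 12:H/G; 13:S/D; 20:N/K; 21:N/C; 23:D/Q; 26:H/Q; 32:N/K; 38:N/K; 40:K/V; 44:I/G.
That gives 12 mismatches out of 45 aligned sites, so the Hamming distance is 12.

12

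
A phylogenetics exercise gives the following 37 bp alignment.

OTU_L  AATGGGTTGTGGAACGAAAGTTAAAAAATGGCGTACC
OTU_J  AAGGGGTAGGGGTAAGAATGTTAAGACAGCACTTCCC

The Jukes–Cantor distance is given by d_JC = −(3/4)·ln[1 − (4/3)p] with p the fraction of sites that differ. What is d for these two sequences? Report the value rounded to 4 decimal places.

0.4740

The sequences differ at positions 3 (T/G), 8 (T/A), 10 (T/G), 13 (A/T), 15 (C/A), 19 (A/T), 25 (A/G), 27 (A/C), 29 (T/G), 30 (G/C), 31 (G/A), 33 (G/T), 35 (A/C).
p = 13/37 = 0.351351.
d = −0.75 · ln(1 − (4/3)·0.351351) = −0.75 · ln(0.531532) = −0.75 · (-0.631992) = 0.4740.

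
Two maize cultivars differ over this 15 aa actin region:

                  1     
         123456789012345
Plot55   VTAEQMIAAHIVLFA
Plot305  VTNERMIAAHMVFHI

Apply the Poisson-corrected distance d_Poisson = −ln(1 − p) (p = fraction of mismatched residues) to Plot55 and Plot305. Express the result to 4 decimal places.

The sequences differ at positions 3 (A/N), 5 (Q/R), 11 (I/M), 13 (L/F), 14 (F/H), 15 (A/I).
p = 6/15 = 0.400000.
d = −ln(1 − 0.400000) = −ln(0.600000) = 0.5108.

0.5108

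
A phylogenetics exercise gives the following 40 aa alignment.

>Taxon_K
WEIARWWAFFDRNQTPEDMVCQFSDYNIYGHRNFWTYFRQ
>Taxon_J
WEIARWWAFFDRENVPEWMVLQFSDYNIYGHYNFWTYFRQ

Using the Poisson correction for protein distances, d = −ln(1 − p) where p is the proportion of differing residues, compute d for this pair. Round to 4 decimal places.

0.1625

Differing sites — 13:N/E; 14:Q/N; 15:T/V; 18:D/W; 21:C/L; 32:R/Y.
p = 6/40 = 0.150000.
d = −ln(1 − 0.150000) = −ln(0.850000) = 0.1625.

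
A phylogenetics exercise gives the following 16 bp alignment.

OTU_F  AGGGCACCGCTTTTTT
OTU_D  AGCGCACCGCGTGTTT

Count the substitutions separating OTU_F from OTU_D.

3

The sequences differ at positions 3 (G/C), 11 (T/G), 13 (T/G).
That gives 3 mismatches out of 16 aligned sites, so the Hamming distance is 3.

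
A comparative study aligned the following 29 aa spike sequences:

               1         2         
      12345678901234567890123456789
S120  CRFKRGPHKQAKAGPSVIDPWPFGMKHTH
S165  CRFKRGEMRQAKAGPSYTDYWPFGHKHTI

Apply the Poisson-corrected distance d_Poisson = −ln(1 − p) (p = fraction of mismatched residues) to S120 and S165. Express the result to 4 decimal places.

0.3228

Mismatches occur at site 7 (P/E), site 8 (H/M), site 9 (K/R), site 17 (V/Y), site 18 (I/T), site 20 (P/Y), site 25 (M/H), site 29 (H/I).
p = 8/29 = 0.275862.
d = −ln(1 − 0.275862) = −ln(0.724138) = 0.3228.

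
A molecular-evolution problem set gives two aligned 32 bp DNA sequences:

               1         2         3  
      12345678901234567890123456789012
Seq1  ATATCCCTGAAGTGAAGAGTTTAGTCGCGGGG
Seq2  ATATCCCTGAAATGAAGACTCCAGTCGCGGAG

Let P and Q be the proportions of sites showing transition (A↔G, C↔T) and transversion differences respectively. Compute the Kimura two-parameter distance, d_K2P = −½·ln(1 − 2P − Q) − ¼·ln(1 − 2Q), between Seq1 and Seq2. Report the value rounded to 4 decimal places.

0.1813

The sequences differ at positions 12 (G/A, transition), 19 (G/C, transversion), 21 (T/C, transition), 22 (T/C, transition), 31 (G/A, transition).
Of the 5 differences, 4 transitions and 1 transversion over 32 sites: P = 4/32 = 0.125000, Q = 1/32 = 0.031250.
d = −0.5·ln(0.718750) − 0.25·ln(0.937500) = −0.5·(-0.330242) − 0.25·(-0.064539) = 0.1813.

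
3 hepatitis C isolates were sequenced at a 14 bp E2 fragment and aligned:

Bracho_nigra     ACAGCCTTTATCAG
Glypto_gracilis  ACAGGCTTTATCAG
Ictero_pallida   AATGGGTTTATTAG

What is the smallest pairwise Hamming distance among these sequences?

Pairwise Hamming distances:
  Bracho_nigra vs Glypto_gracilis: 1
  Bracho_nigra vs Ictero_pallida: 5
  Glypto_gracilis vs Ictero_pallida: 4
The smallest is 1, between Bracho_nigra and Glypto_gracilis.

1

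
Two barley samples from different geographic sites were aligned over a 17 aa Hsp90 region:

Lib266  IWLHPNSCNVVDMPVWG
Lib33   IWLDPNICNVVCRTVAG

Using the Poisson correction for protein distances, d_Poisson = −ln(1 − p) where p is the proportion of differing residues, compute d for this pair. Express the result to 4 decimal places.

Differing sites — 4:H/D; 7:S/I; 12:D/C; 13:M/R; 14:P/T; 16:W/A.
p = 6/17 = 0.352941.
d = −ln(1 − 0.352941) = −ln(0.647059) = 0.4353.

0.4353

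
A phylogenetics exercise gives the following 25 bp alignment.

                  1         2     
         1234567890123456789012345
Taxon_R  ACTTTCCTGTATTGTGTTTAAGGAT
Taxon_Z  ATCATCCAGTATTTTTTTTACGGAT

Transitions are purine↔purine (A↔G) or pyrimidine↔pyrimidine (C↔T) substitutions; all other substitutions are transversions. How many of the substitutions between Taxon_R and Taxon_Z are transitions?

The sequences differ at positions 2 (C/T, transition), 3 (T/C, transition), 4 (T/A, transversion), 8 (T/A, transversion), 14 (G/T, transversion), 16 (G/T, transversion), 21 (A/C, transversion).
Of the 7 differences, 2 transitions and 5 transversions, so the answer is 2.

2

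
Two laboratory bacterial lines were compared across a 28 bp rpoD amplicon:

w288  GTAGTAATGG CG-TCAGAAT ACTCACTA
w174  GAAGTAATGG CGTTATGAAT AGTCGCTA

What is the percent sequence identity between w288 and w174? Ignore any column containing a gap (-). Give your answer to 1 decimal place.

Excluding the 1 gap column leaves 27 comparable sites.
Mismatches occur at site 2 (T↔A), site 15 (C↔A), site 16 (A↔T), site 22 (C↔G), site 25 (A↔G).
22 of the 27 comparable sites match, so the percent identity is 22/27 × 100 = 81.5%.

81.5%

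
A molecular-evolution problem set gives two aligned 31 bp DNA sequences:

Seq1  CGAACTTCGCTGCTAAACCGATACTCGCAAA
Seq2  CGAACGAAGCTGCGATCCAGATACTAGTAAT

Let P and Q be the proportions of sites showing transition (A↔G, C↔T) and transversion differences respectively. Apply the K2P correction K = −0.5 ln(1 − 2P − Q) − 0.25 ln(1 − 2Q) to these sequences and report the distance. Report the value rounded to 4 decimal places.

0.4364

Differing sites — 6:T/G (Tv); 7:T/A (Tv); 8:C/A (Tv); 14:T/G (Tv); 16:A/T (Tv); 17:A/C (Tv); 19:C/A (Tv); 26:C/A (Tv); 28:C/T (Ti); 31:A/T (Tv).
Of the 10 differences, 1 transition and 9 transversions over 31 sites: P = 1/31 = 0.032258, Q = 9/31 = 0.290323.
d = −0.5·ln(0.645161) − 0.25·ln(0.419354) = −0.5·(-0.438255) − 0.25·(-0.869040) = 0.4364.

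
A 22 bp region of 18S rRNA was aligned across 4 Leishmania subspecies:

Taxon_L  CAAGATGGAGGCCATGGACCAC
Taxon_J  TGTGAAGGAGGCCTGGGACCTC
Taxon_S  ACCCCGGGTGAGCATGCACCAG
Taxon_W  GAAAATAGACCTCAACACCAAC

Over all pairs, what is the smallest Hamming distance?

Pairwise Hamming distances:
  Taxon_L vs Taxon_J: 7
  Taxon_L vs Taxon_S: 11
  Taxon_L vs Taxon_W: 11
  Taxon_J vs Taxon_S: 14
  Taxon_J vs Taxon_W: 16
  Taxon_S vs Taxon_W: 17
The smallest is 7, between Taxon_L and Taxon_J.

7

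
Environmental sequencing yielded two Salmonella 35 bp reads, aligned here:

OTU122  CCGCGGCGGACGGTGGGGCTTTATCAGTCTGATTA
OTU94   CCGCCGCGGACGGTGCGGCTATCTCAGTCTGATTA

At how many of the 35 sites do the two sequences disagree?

The sequences differ at positions 5 (G/C), 16 (G/C), 21 (T/A), 23 (A/C).
That gives 4 mismatches out of 35 aligned sites, so the Hamming distance is 4.

4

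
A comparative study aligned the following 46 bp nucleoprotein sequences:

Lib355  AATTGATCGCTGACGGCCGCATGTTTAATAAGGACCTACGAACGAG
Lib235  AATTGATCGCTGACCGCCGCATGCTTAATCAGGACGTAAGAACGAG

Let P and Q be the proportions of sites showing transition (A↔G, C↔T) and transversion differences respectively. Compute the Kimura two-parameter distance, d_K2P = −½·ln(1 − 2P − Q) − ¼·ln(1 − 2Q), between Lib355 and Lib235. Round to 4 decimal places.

0.1176

Mismatches occur at site 15 (G↔C, transversion), site 24 (T↔C, transition), site 30 (A↔C, transversion), site 36 (C↔G, transversion), site 39 (C↔A, transversion).
Of the 5 differences, 1 transition and 4 transversions over 46 sites: P = 1/46 = 0.021739, Q = 4/46 = 0.086957.
d = −0.5·ln(0.869565) − 0.25·ln(0.826086) = −0.5·(-0.139762) − 0.25·(-0.191056) = 0.1176.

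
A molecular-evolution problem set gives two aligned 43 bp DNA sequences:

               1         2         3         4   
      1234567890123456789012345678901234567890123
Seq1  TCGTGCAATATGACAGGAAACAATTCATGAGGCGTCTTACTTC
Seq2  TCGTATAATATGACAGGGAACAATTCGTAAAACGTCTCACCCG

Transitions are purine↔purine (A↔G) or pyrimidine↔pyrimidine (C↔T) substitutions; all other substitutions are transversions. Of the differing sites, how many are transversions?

Mismatches occur at site 5 (G/A, transition), site 6 (C/T, transition), site 18 (A/G, transition), site 27 (A/G, transition), site 29 (G/A, transition), site 31 (G/A, transition), site 32 (G/A, transition), site 38 (T/C, transition), site 41 (T/C, transition), site 42 (T/C, transition), site 43 (C/G, transversion).
Of the 11 differences, 10 transitions and 1 transversion, so the answer is 1.

1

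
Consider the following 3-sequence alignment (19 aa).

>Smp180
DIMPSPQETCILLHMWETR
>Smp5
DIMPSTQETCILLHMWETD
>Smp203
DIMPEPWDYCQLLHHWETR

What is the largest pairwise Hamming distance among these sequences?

Pairwise Hamming distances:
  Smp180 vs Smp5: 2
  Smp180 vs Smp203: 6
  Smp5 vs Smp203: 8
The largest is 8, between Smp5 and Smp203.

8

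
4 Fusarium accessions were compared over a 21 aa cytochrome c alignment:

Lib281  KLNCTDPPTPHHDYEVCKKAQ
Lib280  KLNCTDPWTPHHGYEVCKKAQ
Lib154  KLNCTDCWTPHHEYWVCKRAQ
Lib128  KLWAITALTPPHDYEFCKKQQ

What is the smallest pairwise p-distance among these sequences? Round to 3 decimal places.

Pairwise Hamming distances:
  Lib281 vs Lib280: 2
  Lib281 vs Lib154: 5
  Lib281 vs Lib128: 9
  Lib280 vs Lib154: 4
  Lib280 vs Lib128: 10
  Lib154 vs Lib128: 12
The smallest is 2 mismatches, between Lib281 and Lib280; p = 2/21 = 0.095.

0.095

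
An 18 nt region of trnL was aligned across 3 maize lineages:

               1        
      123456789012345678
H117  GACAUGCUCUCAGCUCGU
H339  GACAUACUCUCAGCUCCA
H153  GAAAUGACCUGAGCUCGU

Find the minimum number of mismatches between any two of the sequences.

3

Pairwise Hamming distances:
  H117 vs H339: 3
  H117 vs H153: 4
  H339 vs H153: 7
The smallest is 3, between H117 and H339.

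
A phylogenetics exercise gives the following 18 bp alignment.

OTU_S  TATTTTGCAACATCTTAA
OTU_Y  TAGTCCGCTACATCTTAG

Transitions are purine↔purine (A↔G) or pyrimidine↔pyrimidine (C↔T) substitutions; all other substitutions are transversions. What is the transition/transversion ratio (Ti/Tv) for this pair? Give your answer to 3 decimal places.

Differing sites — 3:T/G (Tv); 5:T/C (Ti); 6:T/C (Ti); 9:A/T (Tv); 18:A/G (Ti).
Of the 5 differences, 3 transitions and 2 transversions, so Ti/Tv = 3/2 = 1.500.

1.500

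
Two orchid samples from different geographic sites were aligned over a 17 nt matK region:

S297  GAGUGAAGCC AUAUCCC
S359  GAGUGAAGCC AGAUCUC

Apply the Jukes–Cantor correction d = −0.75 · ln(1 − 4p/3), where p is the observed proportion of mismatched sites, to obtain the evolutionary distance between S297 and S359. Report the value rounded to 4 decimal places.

0.1280

Differing sites — 12:U/G; 16:C/U.
p = 2/17 = 0.117647.
d = −0.75 · ln(1 − (4/3)·0.117647) = −0.75 · ln(0.843137) = −0.75 · (-0.170626) = 0.1280.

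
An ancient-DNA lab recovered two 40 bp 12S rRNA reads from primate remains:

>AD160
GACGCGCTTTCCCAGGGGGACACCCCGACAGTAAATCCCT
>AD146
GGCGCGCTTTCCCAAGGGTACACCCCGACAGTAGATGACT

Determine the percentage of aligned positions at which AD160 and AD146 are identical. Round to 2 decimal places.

85.00%

Mismatches occur at site 2 (A→G), site 15 (G→A), site 19 (G→T), site 34 (A→G), site 37 (C→G), site 38 (C→A).
34 of the 40 sites match, so the percent identity is 34/40 × 100 = 85.00%.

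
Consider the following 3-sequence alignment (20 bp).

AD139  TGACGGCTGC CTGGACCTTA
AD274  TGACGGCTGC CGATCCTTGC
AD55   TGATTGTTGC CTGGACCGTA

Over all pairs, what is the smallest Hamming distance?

4

Pairwise Hamming distances:
  AD139 vs AD274: 7
  AD139 vs AD55: 4
  AD274 vs AD55: 11
The smallest is 4, between AD139 and AD55.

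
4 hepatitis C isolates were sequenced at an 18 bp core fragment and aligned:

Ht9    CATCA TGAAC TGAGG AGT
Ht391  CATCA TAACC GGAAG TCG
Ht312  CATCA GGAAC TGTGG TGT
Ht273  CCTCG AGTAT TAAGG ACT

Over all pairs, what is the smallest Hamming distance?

Pairwise Hamming distances:
  Ht9 vs Ht391: 7
  Ht9 vs Ht312: 3
  Ht9 vs Ht273: 7
  Ht391 vs Ht312: 8
  Ht391 vs Ht273: 12
  Ht312 vs Ht273: 9
The smallest is 3, between Ht9 and Ht312.

3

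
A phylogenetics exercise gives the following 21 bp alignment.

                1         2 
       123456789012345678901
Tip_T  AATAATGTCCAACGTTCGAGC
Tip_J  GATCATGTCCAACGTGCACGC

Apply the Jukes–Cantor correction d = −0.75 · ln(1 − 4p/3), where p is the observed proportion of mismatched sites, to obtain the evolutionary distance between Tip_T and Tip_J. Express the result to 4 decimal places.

Mismatches occur at site 1 (A↔G), site 4 (A↔C), site 16 (T↔G), site 18 (G↔A), site 19 (A↔C).
p = 5/21 = 0.238095.
d = −0.75 · ln(1 − (4/3)·0.238095) = −0.75 · ln(0.682540) = −0.75 · (-0.381934) = 0.2865.

0.2865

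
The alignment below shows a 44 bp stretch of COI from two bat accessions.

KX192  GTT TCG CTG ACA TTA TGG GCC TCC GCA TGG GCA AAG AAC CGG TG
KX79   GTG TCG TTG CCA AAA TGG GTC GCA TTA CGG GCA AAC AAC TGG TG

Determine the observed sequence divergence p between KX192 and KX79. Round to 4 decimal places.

0.2955

Differing sites — 3:T/G; 7:C/T; 10:A/C; 13:T/A; 14:T/A; 20:C/T; 22:T/G; 24:C/A; 25:G/T; 26:C/T; 28:T/C; 36:G/C; 40:C/T.
There are 13 differences over 44 sites, so p = 13/44 = 0.2955.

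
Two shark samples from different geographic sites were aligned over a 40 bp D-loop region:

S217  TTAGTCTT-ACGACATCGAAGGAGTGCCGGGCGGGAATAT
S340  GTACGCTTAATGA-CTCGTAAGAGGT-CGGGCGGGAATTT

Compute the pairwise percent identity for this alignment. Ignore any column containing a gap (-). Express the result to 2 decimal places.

72.97%

Excluding the 3 gap columns leaves 37 comparable sites.
Mismatches occur at site 1 (T↔G), site 4 (G↔C), site 5 (T↔G), site 11 (C↔T), site 15 (A↔C), site 19 (A↔T), site 21 (G↔A), site 25 (T↔G), site 26 (G↔T), site 39 (A↔T).
27 of the 37 comparable sites match, so the percent identity is 27/37 × 100 = 72.97%.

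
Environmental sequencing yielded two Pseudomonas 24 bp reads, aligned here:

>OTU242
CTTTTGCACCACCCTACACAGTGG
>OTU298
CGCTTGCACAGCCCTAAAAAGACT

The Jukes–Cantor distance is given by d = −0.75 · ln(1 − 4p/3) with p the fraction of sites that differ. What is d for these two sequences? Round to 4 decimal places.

0.5199

Mismatches occur at site 2 (T→G), site 3 (T→C), site 10 (C→A), site 11 (A→G), site 17 (C→A), site 19 (C→A), site 22 (T→A), site 23 (G→C), site 24 (G→T).
p = 9/24 = 0.375000.
d = −0.75 · ln(1 − (4/3)·0.375000) = −0.75 · ln(0.500000) = −0.75 · (-0.693147) = 0.5199.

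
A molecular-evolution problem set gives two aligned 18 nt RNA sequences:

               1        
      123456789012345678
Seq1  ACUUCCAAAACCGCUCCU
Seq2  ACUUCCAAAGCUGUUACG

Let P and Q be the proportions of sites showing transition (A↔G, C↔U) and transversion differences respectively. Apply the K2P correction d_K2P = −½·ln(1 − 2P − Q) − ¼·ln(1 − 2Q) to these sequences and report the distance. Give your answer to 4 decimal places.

Differing sites — 10:A/G (Ti); 12:C/U (Ti); 14:C/U (Ti); 16:C/A (Tv); 18:U/G (Tv).
Of the 5 differences, 3 transitions and 2 transversions over 18 sites: P = 3/18 = 0.166667, Q = 2/18 = 0.111111.
d = −0.5·ln(0.555555) − 0.25·ln(0.777778) = −0.5·(-0.587788) − 0.25·(-0.251314) = 0.3567.

0.3567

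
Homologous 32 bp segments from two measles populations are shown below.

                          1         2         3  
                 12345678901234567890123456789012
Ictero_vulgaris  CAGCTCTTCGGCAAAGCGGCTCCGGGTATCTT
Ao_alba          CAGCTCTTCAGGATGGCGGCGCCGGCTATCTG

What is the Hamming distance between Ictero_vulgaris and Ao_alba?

7

Mismatches occur at site 10 (G→A), site 12 (C→G), site 14 (A→T), site 15 (A→G), site 21 (T→G), site 26 (G→C), site 32 (T→G).
That gives 7 mismatches out of 32 aligned sites, so the Hamming distance is 7.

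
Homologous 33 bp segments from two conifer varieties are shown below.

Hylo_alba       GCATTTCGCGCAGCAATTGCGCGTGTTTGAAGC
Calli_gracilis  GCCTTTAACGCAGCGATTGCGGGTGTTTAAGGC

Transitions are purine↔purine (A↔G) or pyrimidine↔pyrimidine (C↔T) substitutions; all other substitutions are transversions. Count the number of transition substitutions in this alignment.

The sequences differ at positions 3 (A/C, transversion), 7 (C/A, transversion), 8 (G/A, transition), 15 (A/G, transition), 22 (C/G, transversion), 29 (G/A, transition), 31 (A/G, transition).
Of the 7 differences, 4 transitions and 3 transversions, so the answer is 4.

4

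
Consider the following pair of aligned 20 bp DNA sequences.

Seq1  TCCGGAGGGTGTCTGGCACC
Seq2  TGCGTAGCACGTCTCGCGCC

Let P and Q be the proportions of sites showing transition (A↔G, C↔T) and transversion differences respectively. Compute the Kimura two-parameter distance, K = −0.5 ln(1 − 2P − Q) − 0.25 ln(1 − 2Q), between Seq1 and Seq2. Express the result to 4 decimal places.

0.4743

Mismatches occur at site 2 (C↔G, transversion), site 5 (G↔T, transversion), site 8 (G↔C, transversion), site 9 (G↔A, transition), site 10 (T↔C, transition), site 15 (G↔C, transversion), site 18 (A↔G, transition).
Of the 7 differences, 3 transitions and 4 transversions over 20 sites: P = 3/20 = 0.150000, Q = 4/20 = 0.200000.
d = −0.5·ln(0.500000) − 0.25·ln(0.600000) = −0.5·(-0.693147) − 0.25·(-0.510826) = 0.4743.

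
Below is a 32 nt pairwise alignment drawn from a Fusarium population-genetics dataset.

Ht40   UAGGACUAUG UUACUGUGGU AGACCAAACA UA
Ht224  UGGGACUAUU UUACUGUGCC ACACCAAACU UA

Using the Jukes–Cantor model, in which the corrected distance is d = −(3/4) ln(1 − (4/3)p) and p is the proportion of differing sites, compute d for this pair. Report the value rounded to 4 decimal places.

The sequences differ at positions 2 (A/G), 10 (G/U), 19 (G/C), 20 (U/C), 22 (G/C), 30 (A/U).
p = 6/32 = 0.187500.
d = −0.75 · ln(1 − (4/3)·0.187500) = −0.75 · ln(0.750000) = −0.75 · (-0.287682) = 0.2158.

0.2158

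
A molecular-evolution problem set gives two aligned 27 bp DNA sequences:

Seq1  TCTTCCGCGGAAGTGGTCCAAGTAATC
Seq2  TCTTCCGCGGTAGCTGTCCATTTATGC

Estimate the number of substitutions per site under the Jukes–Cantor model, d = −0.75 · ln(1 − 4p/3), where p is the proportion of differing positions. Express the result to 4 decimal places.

0.3181

Differing sites — 11:A/T; 14:T/C; 15:G/T; 21:A/T; 22:G/T; 25:A/T; 26:T/G.
p = 7/27 = 0.259259.
d = −0.75 · ln(1 − (4/3)·0.259259) = −0.75 · ln(0.654321) = −0.75 · (-0.424157) = 0.3181.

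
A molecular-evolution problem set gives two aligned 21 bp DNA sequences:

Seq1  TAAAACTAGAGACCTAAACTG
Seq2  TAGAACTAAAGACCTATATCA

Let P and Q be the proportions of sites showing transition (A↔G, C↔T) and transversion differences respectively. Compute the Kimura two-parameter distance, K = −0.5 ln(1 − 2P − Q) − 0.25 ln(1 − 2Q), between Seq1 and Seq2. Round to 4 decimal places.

The sequences differ at positions 3 (A/G, transition), 9 (G/A, transition), 17 (A/T, transversion), 19 (C/T, transition), 20 (T/C, transition), 21 (G/A, transition).
Of the 6 differences, 5 transitions and 1 transversion over 21 sites: P = 5/21 = 0.238095, Q = 1/21 = 0.047619.
d = −0.5·ln(0.476191) − 0.25·ln(0.904762) = −0.5·(-0.741936) − 0.25·(-0.100083) = 0.3960.

0.3960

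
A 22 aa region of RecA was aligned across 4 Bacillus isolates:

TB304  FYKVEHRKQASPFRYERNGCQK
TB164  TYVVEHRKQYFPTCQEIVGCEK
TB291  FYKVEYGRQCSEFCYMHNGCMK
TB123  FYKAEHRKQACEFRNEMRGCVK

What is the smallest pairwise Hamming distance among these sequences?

7

Pairwise Hamming distances:
  TB304 vs TB164: 10
  TB304 vs TB291: 9
  TB304 vs TB123: 7
  TB164 vs TB291: 14
  TB164 vs TB123: 12
  TB291 vs TB123: 12
The smallest is 7, between TB304 and TB123.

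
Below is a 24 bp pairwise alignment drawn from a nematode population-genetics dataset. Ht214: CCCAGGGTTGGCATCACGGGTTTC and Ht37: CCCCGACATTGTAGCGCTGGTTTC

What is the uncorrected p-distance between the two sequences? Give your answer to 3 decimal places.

0.375

Differing sites — 4:A/C; 6:G/A; 7:G/C; 8:T/A; 10:G/T; 12:C/T; 14:T/G; 16:A/G; 18:G/T.
There are 9 differences over 24 sites, so p = 9/24 = 0.375.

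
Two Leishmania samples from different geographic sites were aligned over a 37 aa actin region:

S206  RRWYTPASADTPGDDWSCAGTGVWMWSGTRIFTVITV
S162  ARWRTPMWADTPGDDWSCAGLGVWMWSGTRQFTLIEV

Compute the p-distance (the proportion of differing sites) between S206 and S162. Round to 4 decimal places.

Differing sites — 1:R/A; 4:Y/R; 7:A/M; 8:S/W; 21:T/L; 31:I/Q; 34:V/L; 36:T/E.
There are 8 differences over 37 sites, so p = 8/37 = 0.2162.

0.2162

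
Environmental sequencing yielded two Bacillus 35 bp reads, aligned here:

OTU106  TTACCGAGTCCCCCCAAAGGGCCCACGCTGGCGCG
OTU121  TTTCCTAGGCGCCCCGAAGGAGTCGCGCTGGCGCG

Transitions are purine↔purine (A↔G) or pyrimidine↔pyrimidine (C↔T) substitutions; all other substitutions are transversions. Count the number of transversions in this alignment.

The sequences differ at positions 3 (A/T, transversion), 6 (G/T, transversion), 9 (T/G, transversion), 11 (C/G, transversion), 16 (A/G, transition), 21 (G/A, transition), 22 (C/G, transversion), 23 (C/T, transition), 25 (A/G, transition).
Of the 9 differences, 4 transitions and 5 transversions, so the answer is 5.

5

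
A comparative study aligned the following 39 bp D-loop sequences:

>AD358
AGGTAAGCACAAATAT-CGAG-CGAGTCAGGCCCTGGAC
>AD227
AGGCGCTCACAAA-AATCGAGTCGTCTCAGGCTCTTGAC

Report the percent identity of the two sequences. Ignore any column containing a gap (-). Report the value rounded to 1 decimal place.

75.0%

Excluding the 3 gap columns leaves 36 comparable sites.
Mismatches occur at site 4 (T/C), site 5 (A/G), site 6 (A/C), site 7 (G/T), site 16 (T/A), site 25 (A/T), site 26 (G/C), site 33 (C/T), site 36 (G/T).
27 of the 36 comparable sites match, so the percent identity is 27/36 × 100 = 75.0%.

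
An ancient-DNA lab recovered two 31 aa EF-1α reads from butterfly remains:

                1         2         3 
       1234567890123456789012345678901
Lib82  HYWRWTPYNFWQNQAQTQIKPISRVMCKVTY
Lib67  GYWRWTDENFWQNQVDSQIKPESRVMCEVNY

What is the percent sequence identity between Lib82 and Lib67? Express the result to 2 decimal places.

The sequences differ at positions 1 (H/G), 7 (P/D), 8 (Y/E), 15 (A/V), 16 (Q/D), 17 (T/S), 22 (I/E), 28 (K/E), 30 (T/N).
22 of the 31 sites match, so the percent identity is 22/31 × 100 = 70.97%.

70.97%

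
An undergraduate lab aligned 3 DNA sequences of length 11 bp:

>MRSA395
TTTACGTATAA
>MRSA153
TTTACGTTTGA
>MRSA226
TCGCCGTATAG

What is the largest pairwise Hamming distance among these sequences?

6

Pairwise Hamming distances:
  MRSA395 vs MRSA153: 2
  MRSA395 vs MRSA226: 4
  MRSA153 vs MRSA226: 6
The largest is 6, between MRSA153 and MRSA226.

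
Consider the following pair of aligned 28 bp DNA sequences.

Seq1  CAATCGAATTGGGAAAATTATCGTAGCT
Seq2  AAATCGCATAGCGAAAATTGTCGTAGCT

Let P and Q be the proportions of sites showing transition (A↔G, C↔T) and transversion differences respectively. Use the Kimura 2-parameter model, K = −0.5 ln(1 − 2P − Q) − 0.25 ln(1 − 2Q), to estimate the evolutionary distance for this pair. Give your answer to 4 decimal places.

0.2047

Differing sites — 1:C/A (Tv); 7:A/C (Tv); 10:T/A (Tv); 12:G/C (Tv); 20:A/G (Ti).
Of the 5 differences, 1 transition and 4 transversions over 28 sites: P = 1/28 = 0.035714, Q = 4/28 = 0.142857.
d = −0.5·ln(0.785715) − 0.25·ln(0.714286) = −0.5·(-0.241161) − 0.25·(-0.336472) = 0.2047.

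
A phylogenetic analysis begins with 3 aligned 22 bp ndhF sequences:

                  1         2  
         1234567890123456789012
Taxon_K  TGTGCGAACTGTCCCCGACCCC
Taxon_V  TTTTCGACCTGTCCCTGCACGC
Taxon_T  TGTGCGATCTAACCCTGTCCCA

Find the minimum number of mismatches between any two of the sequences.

6

Pairwise Hamming distances:
  Taxon_K vs Taxon_V: 7
  Taxon_K vs Taxon_T: 6
  Taxon_V vs Taxon_T: 9
The smallest is 6, between Taxon_K and Taxon_T.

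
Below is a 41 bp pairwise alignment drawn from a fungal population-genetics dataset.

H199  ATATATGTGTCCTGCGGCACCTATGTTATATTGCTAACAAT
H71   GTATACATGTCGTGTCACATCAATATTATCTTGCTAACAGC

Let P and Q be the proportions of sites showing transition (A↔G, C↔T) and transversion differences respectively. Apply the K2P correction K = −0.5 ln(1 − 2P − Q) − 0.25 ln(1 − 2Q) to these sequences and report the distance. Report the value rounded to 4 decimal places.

0.4388

The sequences differ at positions 1 (A/G, transition), 6 (T/C, transition), 7 (G/A, transition), 12 (C/G, transversion), 15 (C/T, transition), 16 (G/C, transversion), 17 (G/A, transition), 20 (C/T, transition), 22 (T/A, transversion), 25 (G/A, transition), 30 (A/C, transversion), 40 (A/G, transition), 41 (T/C, transition).
Of the 13 differences, 9 transitions and 4 transversions over 41 sites: P = 9/41 = 0.219512, Q = 4/41 = 0.097561.
d = −0.5·ln(0.463415) − 0.25·ln(0.804878) = −0.5·(-0.769132) − 0.25·(-0.217065) = 0.4388.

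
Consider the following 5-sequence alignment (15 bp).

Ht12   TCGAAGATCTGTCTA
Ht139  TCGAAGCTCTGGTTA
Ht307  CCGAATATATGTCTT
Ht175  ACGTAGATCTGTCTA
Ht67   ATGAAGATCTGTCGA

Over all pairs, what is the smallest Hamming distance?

Pairwise Hamming distances:
  Ht12 vs Ht139: 3
  Ht12 vs Ht307: 4
  Ht12 vs Ht175: 2
  Ht12 vs Ht67: 3
  Ht139 vs Ht307: 7
  Ht139 vs Ht175: 5
  Ht139 vs Ht67: 6
  Ht307 vs Ht175: 5
  Ht307 vs Ht67: 6
  Ht175 vs Ht67: 3
The smallest is 2, between Ht12 and Ht175.

2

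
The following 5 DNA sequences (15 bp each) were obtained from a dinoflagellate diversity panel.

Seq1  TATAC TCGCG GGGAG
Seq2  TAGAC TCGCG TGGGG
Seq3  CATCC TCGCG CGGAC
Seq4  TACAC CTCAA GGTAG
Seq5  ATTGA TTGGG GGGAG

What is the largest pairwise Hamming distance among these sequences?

11

Pairwise Hamming distances:
  Seq1 vs Seq2: 3
  Seq1 vs Seq3: 4
  Seq1 vs Seq4: 7
  Seq1 vs Seq5: 6
  Seq2 vs Seq3: 6
  Seq2 vs Seq4: 9
  Seq2 vs Seq5: 9
  Seq3 vs Seq4: 11
  Seq3 vs Seq5: 8
  Seq4 vs Seq5: 10
The largest is 11, between Seq3 and Seq4.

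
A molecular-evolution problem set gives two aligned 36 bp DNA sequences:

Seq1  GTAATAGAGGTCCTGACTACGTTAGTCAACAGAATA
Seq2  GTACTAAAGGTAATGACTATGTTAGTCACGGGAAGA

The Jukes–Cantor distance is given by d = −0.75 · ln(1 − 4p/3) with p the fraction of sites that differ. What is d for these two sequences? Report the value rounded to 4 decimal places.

0.3041

Differing sites — 4:A/C; 7:G/A; 12:C/A; 13:C/A; 20:C/T; 29:A/C; 30:C/G; 31:A/G; 35:T/G.
p = 9/36 = 0.250000.
d = −0.75 · ln(1 − (4/3)·0.250000) = −0.75 · ln(0.666667) = −0.75 · (-0.405465) = 0.3041.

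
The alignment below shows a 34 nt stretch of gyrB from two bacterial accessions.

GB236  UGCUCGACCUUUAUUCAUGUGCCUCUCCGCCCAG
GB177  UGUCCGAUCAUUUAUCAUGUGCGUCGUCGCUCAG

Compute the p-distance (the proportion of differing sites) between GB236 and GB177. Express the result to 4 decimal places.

0.2941

Differing sites — 3:C/U; 4:U/C; 8:C/U; 10:U/A; 13:A/U; 14:U/A; 23:C/G; 26:U/G; 27:C/U; 31:C/U.
There are 10 differences over 34 sites, so p = 10/34 = 0.2941.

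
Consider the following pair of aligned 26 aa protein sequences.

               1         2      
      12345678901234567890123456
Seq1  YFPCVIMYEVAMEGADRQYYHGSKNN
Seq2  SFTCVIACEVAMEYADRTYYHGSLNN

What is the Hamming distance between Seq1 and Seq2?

Differing sites — 1:Y/S; 3:P/T; 7:M/A; 8:Y/C; 14:G/Y; 18:Q/T; 24:K/L.
That gives 7 mismatches out of 26 aligned sites, so the Hamming distance is 7.

7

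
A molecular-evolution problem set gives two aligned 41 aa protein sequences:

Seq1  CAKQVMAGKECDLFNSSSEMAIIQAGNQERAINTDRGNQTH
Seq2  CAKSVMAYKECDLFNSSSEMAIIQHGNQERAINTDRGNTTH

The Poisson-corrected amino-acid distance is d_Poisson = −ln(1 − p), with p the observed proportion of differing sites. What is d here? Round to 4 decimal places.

0.1027

The sequences differ at positions 4 (Q/S), 8 (G/Y), 25 (A/H), 39 (Q/T).
p = 4/41 = 0.097561.
d = −ln(1 − 0.097561) = −ln(0.902439) = 0.1027.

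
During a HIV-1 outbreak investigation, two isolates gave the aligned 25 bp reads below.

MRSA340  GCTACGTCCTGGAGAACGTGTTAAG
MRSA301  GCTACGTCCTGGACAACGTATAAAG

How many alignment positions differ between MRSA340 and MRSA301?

Mismatches occur at site 14 (G→C), site 20 (G→A), site 22 (T→A).
That gives 3 mismatches out of 25 aligned sites, so the Hamming distance is 3.

3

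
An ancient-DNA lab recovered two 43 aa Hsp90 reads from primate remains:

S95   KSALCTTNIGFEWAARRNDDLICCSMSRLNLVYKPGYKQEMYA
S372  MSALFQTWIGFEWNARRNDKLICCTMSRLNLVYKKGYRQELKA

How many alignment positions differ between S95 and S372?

11

The sequences differ at positions 1 (K/M), 5 (C/F), 6 (T/Q), 8 (N/W), 14 (A/N), 20 (D/K), 25 (S/T), 35 (P/K), 38 (K/R), 41 (M/L), 42 (Y/K).
That gives 11 mismatches out of 43 aligned sites, so the Hamming distance is 11.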